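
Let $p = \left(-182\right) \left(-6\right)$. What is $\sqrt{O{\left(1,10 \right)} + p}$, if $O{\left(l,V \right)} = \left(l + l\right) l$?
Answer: $\sqrt{1094} \approx 33.076$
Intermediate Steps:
$O{\left(l,V \right)} = 2 l^{2}$ ($O{\left(l,V \right)} = 2 l l = 2 l^{2}$)
$p = 1092$
$\sqrt{O{\left(1,10 \right)} + p} = \sqrt{2 \cdot 1^{2} + 1092} = \sqrt{2 \cdot 1 + 1092} = \sqrt{2 + 1092} = \sqrt{1094}$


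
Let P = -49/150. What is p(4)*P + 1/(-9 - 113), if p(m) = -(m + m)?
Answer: 23837/9150 ≈ 2.6051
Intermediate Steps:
P = -49/150 (P = -49*1/150 = -49/150 ≈ -0.32667)
p(m) = -2*m
p(4)*P + 1/(-9 - 113) = -2*4*(-49/150) + 1/(-9 - 113) = -8*(-49/150) + 1/(-122) = 196/75 - 1/122 = 23837/9150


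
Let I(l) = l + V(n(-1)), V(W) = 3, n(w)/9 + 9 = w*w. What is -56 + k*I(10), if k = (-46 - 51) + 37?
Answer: -836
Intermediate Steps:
n(w) = -81 + 9*w² (n(w) = -81 + 9*(w*w) = -81 + 9*w²)
k = -60 (k = -97 + 37 = -60)
I(l) = 3 + l (I(l) = l + 3 = 3 + l)
-56 + k*I(10) = -56 - 60*(3 + 10) = -56 - 60*13 = -56 - 780 = -836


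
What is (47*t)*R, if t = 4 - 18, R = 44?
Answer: -28952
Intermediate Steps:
t = -14
(47*t)*R = (47*(-14))*44 = -658*44 = -28952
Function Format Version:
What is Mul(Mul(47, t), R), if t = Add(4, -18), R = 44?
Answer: -28952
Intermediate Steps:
t = -14
Mul(Mul(47, t), R) = Mul(Mul(47, -14), 44) = Mul(-658, 44) = -28952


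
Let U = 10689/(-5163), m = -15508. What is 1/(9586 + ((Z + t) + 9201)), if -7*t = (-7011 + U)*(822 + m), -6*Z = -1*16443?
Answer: -3442/50569499169 ≈ -6.8065e-8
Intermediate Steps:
Z = 5481/2 (Z = -(-1)*16443/6 = -⅙*(-16443) = 5481/2 ≈ 2740.5)
U = -3563/1721 (U = 10689*(-1/5163) = -3563/1721 ≈ -2.0703)
t = -25321798412/1721 (t = -(-7011 - 3563/1721)*(822 - 15508)/7 = -(-12069494)*(-14686)/12047 = -⅐*177252588884/1721 = -25321798412/1721 ≈ -1.4713e+7)
1/(9586 + ((Z + t) + 9201)) = 1/(9586 + ((5481/2 - 25321798412/1721) + 9201)) = 1/(9586 + (-50634164023/3442 + 9201)) = 1/(9586 - 50602494181/3442) = 1/(-50569499169/3442) = -3442/50569499169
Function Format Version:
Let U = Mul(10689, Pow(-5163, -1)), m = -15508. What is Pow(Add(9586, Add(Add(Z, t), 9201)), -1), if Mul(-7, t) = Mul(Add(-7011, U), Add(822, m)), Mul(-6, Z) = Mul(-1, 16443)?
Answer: Rational(-3442, 50569499169) ≈ -6.8065e-8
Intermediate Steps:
Z = Rational(5481, 2) (Z = Mul(Rational(-1, 6), Mul(-1, 16443)) = Mul(Rational(-1, 6), -16443) = Rational(5481, 2) ≈ 2740.5)
U = Rational(-3563, 1721) (U = Mul(10689, Rational(-1, 5163)) = Rational(-3563, 1721) ≈ -2.0703)
t = Rational(-25321798412, 1721) (t = Mul(Rational(-1, 7), Mul(Add(-7011, Rational(-3563, 1721)), Add(822, -15508))) = Mul(Rational(-1, 7), Mul(Rational(-12069494, 1721), -14686)) = Mul(Rational(-1, 7), Rational(177252588884, 1721)) = Rational(-25321798412, 1721) ≈ -1.4713e+7)
Pow(Add(9586, Add(Add(Z, t), 9201)), -1) = Pow(Add(9586, Add(Add(Rational(5481, 2), Rational(-25321798412, 1721)), 9201)), -1) = Pow(Add(9586, Add(Rational(-50634164023, 3442), 9201)), -1) = Pow(Add(9586, Rational(-50602494181, 3442)), -1) = Pow(Rational(-50569499169, 3442), -1) = Rational(-3442, 50569499169)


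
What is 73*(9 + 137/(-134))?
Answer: 78037/134 ≈ 582.37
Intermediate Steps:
73*(9 + 137/(-134)) = 73*(9 + 137*(-1/134)) = 73*(9 - 137/134) = 73*(1069/134) = 78037/134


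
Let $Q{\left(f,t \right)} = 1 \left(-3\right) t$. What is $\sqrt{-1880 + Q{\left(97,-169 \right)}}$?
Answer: $i \sqrt{1373} \approx 37.054 i$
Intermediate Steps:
$Q{\left(f,t \right)} = - 3 t$
$\sqrt{-1880 + Q{\left(97,-169 \right)}} = \sqrt{-1880 - -507} = \sqrt{-1880 + 507} = \sqrt{-1373} = i \sqrt{1373}$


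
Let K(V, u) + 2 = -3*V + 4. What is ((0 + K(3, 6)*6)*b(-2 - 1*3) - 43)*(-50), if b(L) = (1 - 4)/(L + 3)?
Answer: 5300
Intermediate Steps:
b(L) = -3/(3 + L)
K(V, u) = 2 - 3*V (K(V, u) = -2 + (-3*V + 4) = -2 + (4 - 3*V) = 2 - 3*V)
((0 + K(3, 6)*6)*b(-2 - 1*3) - 43)*(-50) = ((0 + (2 - 3*3)*6)*(-3/(3 + (-2 - 1*3))) - 43)*(-50) = ((0 + (2 - 9)*6)*(-3/(3 + (-2 - 3))) - 43)*(-50) = ((0 - 7*6)*(-3/(3 - 5)) - 43)*(-50) = ((0 - 42)*(-3/(-2)) - 43)*(-50) = (-(-126)*(-1)/2 - 43)*(-50) = (-42*3/2 - 43)*(-50) = (-63 - 43)*(-50) = -106*(-50) = 5300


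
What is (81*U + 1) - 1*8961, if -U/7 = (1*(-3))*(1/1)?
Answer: -7259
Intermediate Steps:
U = 21 (U = -7*1*(-3)*1/1 = -(-21)*1*1 = -(-21) = -7*(-3) = 21)
(81*U + 1) - 1*8961 = (81*21 + 1) - 1*8961 = (1701 + 1) - 8961 = 1702 - 8961 = -7259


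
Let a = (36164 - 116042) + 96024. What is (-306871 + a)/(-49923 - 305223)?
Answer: 290725/355146 ≈ 0.81861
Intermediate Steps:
a = 16146 (a = -79878 + 96024 = 16146)
(-306871 + a)/(-49923 - 305223) = (-306871 + 16146)/(-49923 - 305223) = -290725/(-355146) = -290725*(-1/355146) = 290725/355146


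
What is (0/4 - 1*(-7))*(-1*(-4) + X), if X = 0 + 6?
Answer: 70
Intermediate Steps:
X = 6
(0/4 - 1*(-7))*(-1*(-4) + X) = (0/4 - 1*(-7))*(-1*(-4) + 6) = (0*(¼) + 7)*(4 + 6) = (0 + 7)*10 = 7*10 = 70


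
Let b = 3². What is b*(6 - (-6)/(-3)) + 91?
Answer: 127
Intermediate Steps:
b = 9
b*(6 - (-6)/(-3)) + 91 = 9*(6 - (-6)/(-3)) + 91 = 9*(6 - (-6)*(-1)/3) + 91 = 9*(6 - 6*⅓) + 91 = 9*(6 - 2) + 91 = 9*4 + 91 = 36 + 91 = 127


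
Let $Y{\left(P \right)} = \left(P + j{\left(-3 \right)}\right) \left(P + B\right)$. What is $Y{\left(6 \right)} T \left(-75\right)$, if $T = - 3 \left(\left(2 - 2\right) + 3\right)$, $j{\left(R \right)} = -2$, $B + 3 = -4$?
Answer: $-2700$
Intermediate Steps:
$B = -7$ ($B = -3 - 4 = -7$)
$Y{\left(P \right)} = \left(-7 + P\right) \left(-2 + P\right)$ ($Y{\left(P \right)} = \left(P - 2\right) \left(P - 7\right) = \left(-2 + P\right) \left(-7 + P\right) = \left(-7 + P\right) \left(-2 + P\right)$)
$T = -9$ ($T = - 3 \left(\left(2 - 2\right) + 3\right) = - 3 \left(0 + 3\right) = \left(-3\right) 3 = -9$)
$Y{\left(6 \right)} T \left(-75\right) = \left(14 + 6^{2} - 54\right) \left(-9\right) \left(-75\right) = \left(14 + 36 - 54\right) \left(-9\right) \left(-75\right) = \left(-4\right) \left(-9\right) \left(-75\right) = 36 \left(-75\right) = -2700$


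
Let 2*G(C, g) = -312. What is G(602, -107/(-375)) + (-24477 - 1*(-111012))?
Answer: 86379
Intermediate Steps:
G(C, g) = -156 (G(C, g) = (½)*(-312) = -156)
G(602, -107/(-375)) + (-24477 - 1*(-111012)) = -156 + (-24477 - 1*(-111012)) = -156 + (-24477 + 111012) = -156 + 86535 = 86379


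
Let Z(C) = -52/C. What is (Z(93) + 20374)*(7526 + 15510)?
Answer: 43647000280/93 ≈ 4.6932e+8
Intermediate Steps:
(Z(93) + 20374)*(7526 + 15510) = (-52/93 + 20374)*(7526 + 15510) = (-52*1/93 + 20374)*23036 = (-52/93 + 20374)*23036 = (1894730/93)*23036 = 43647000280/93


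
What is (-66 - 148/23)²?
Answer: 2775556/529 ≈ 5246.8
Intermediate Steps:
(-66 - 148/23)² = (-1666/23)² = 2775556/529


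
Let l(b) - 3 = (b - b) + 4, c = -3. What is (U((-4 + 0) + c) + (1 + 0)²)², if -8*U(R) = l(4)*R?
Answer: 3249/64 ≈ 50.766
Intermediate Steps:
l(b) = 7 (l(b) = 3 + ((b - b) + 4) = 3 + (0 + 4) = 3 + 4 = 7)
U(R) = -7*R/8
(U((-4 + 0) + c) + (1 + 0)²)² = (-7*((-4 + 0) - 3)/8 + (1 + 0)²)² = (-7*(-4 - 3)/8 + 1²)² = (-7/8*(-7) + 1)² = (49/8 + 1)² = (57/8)² = 3249/64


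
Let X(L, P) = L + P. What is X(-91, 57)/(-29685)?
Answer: 34/29685 ≈ 0.0011454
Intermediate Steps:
X(-91, 57)/(-29685) = (-91 + 57)/(-29685) = -34*(-1/29685) = 34/29685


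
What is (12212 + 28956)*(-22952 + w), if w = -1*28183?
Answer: -2105125680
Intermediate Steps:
w = -28183
(12212 + 28956)*(-22952 + w) = (12212 + 28956)*(-22952 - 28183) = 41168*(-51135) = -2105125680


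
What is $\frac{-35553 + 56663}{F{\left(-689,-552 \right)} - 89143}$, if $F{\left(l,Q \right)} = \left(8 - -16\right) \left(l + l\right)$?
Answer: $- \frac{4222}{24443} \approx -0.17273$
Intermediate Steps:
$F{\left(l,Q \right)} = 48 l$ ($F{\left(l,Q \right)} = \left(8 + 16\right) 2 l = 24 \cdot 2 l = 48 l$)
$\frac{-35553 + 56663}{F{\left(-689,-552 \right)} - 89143} = \frac{-35553 + 56663}{48 \left(-689\right) - 89143} = \frac{21110}{-33072 - 89143} = \frac{21110}{-122215} = 21110 \left(- \frac{1}{122215}\right) = - \frac{4222}{24443}$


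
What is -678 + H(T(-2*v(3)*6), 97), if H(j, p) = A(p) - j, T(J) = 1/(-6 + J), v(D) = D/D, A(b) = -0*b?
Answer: -12203/18 ≈ -677.94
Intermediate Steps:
A(b) = 0 (A(b) = -1*0 = 0)
v(D) = 1
H(j, p) = -j (H(j, p) = 0 - j = -j)
-678 + H(T(-2*v(3)*6), 97) = -678 - 1/(-6 - 2*1*6) = -678 - 1/(-6 - 2*6) = -678 - 1/(-6 - 12) = -678 - 1/(-18) = -678 - 1*(-1/18) = -678 + 1/18 = -12203/18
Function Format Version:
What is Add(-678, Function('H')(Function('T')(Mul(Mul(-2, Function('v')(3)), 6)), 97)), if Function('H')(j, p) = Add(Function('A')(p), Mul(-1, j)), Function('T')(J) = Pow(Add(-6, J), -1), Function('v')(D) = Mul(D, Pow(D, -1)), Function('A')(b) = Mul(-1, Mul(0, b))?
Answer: Rational(-12203, 18) ≈ -677.94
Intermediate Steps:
Function('A')(b) = 0 (Function('A')(b) = Mul(-1, 0) = 0)
Function('v')(D) = 1
Function('H')(j, p) = Mul(-1, j) (Function('H')(j, p) = Add(0, Mul(-1, j)) = Mul(-1, j))
Add(-678, Function('H')(Function('T')(Mul(Mul(-2, Function('v')(3)), 6)), 97)) = Add(-678, Mul(-1, Pow(Add(-6, Mul(Mul(-2, 1), 6)), -1))) = Add(-678, Mul(-1, Pow(Add(-6, Mul(-2, 6)), -1))) = Add(-678, Mul(-1, Pow(Add(-6, -12), -1))) = Add(-678, Mul(-1, Pow(-18, -1))) = Add(-678, Mul(-1, Rational(-1, 18))) = Add(-678, Rational(1, 18)) = Rational(-12203, 18)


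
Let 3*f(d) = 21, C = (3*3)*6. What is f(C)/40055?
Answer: 7/40055 ≈ 0.00017476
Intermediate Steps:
C = 54 (C = 9*6 = 54)
f(d) = 7 (f(d) = (1/3)*21 = 7)
f(C)/40055 = 7/40055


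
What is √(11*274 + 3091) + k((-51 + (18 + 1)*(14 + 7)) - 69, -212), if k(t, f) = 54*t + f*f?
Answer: 60010 + √6105 ≈ 60088.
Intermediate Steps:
k(t, f) = f² + 54*t (k(t, f) = 54*t + f² = f² + 54*t)
√(11*274 + 3091) + k((-51 + (18 + 1)*(14 + 7)) - 69, -212) = √(11*274 + 3091) + ((-212)² + 54*((-51 + (18 + 1)*(14 + 7)) - 69)) = √(3014 + 3091) + (44944 + 54*((-51 + 19*21) - 69)) = √6105 + (44944 + 54*((-51 + 399) - 69)) = √6105 + (44944 + 54*(348 - 69)) = √6105 + (44944 + 54*279) = √6105 + (44944 + 15066) = √6105 + 60010 = 60010 + √6105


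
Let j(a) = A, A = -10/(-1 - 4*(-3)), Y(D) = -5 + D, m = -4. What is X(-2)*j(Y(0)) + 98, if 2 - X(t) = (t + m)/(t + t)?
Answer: 1073/11 ≈ 97.545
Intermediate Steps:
A = -10/11 (A = -10/(-1 + 12) = -10/11 ≈ -0.90909)
j(a) = -10/11
X(t) = 2 - (-4 + t)/(2*t) (X(t) = 2 - (t - 4)/(t + t) = 2 - (-4 + t)/(2*t))
X(-2)*j(Y(0)) + 98 = (3/2 + 2/(-2))*(-10/11) + 98 = (3/2 + 2*(-1/2))*(-10/11) + 98 = (3/2 - 1)*(-10/11) + 98 = (1/2)*(-10/11) + 98 = -5/11 + 98 = 1073/11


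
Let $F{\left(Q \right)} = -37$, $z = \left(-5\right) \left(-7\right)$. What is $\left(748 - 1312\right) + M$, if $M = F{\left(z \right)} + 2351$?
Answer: $1750$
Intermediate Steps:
$z = 35$
$M = 2314$ ($M = -37 + 2351 = 2314$)
$\left(748 - 1312\right) + M = \left(748 - 1312\right) + 2314 = -564 + 2314 = 1750$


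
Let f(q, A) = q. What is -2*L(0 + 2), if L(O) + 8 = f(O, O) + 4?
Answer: 4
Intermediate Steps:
L(O) = -4 + O (L(O) = -8 + (O + 4) = -8 + (4 + O) = -4 + O)
-2*L(0 + 2) = -2*(-4 + (0 + 2)) = -2*(-4 + 2) = -2*(-2) = 4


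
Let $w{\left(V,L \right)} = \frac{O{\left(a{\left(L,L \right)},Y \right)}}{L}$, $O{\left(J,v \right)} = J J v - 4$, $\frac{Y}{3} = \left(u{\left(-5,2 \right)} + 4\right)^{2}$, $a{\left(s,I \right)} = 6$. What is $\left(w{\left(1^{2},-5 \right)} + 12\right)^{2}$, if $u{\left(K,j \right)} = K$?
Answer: $\frac{1936}{25} \approx 77.44$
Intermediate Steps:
$Y = 3$ ($Y = 3 \left(-5 + 4\right)^{2} = 3 \left(-1\right)^{2} = 3 \cdot 1 = 3$)
$O{\left(J,v \right)} = -4 + v J^{2}$ ($O{\left(J,v \right)} = J^{2} v - 4 = v J^{2} - 4 = -4 + v J^{2}$)
$w{\left(V,L \right)} = \frac{104}{L}$ ($w{\left(V,L \right)} = \frac{-4 + 3 \cdot 6^{2}}{L} = \frac{-4 + 3 \cdot 36}{L} = \frac{-4 + 108}{L} = \frac{104}{L}$)
$\left(w{\left(1^{2},-5 \right)} + 12\right)^{2} = \left(\frac{104}{-5} + 12\right)^{2} = \left(104 \left(- \frac{1}{5}\right) + 12\right)^{2} = \left(- \frac{104}{5} + 12\right)^{2} = \left(- \frac{44}{5}\right)^{2} = \frac{1936}{25}$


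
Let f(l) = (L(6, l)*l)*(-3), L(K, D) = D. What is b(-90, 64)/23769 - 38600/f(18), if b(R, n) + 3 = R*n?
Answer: 25330049/641763 ≈ 39.469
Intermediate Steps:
f(l) = -3*l² (f(l) = (l*l)*(-3) = l²*(-3) = -3*l²)
b(R, n) = -3 + R*n
b(-90, 64)/23769 - 38600/f(18) = (-3 - 90*64)/23769 - 38600/((-3*18²)) = (-3 - 5760)*(1/23769) - 38600/((-3*324)) = -5763*1/23769 - 38600/(-972) = -1921/7923 - 38600*(-1/972) = -1921/7923 + 9650/243 = 25330049/641763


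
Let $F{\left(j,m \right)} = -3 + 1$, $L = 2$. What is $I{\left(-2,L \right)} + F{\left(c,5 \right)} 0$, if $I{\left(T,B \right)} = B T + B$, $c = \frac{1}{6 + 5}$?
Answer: $-2$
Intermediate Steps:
$c = \frac{1}{11} \approx 0.090909$
$F{\left(j,m \right)} = -2$
$I{\left(T,B \right)} = B + B T$
$I{\left(-2,L \right)} + F{\left(c,5 \right)} 0 = 2 \left(1 - 2\right) - 0 = 2 \left(-1\right) + 0 = -2 + 0 = -2$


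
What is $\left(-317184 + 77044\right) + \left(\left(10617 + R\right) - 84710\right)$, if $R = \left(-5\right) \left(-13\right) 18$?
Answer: $-313063$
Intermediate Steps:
$R = 1170$ ($R = 65 \cdot 18 = 1170$)
$\left(-317184 + 77044\right) + \left(\left(10617 + R\right) - 84710\right) = \left(-317184 + 77044\right) + \left(\left(10617 + 1170\right) - 84710\right) = -240140 + \left(11787 - 84710\right) = -240140 - 72923 = -313063$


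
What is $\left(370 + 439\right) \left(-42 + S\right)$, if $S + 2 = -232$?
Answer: $-223284$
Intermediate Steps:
$S = -234$ ($S = -2 - 232 = -234$)
$\left(370 + 439\right) \left(-42 + S\right) = \left(370 + 439\right) \left(-42 - 234\right) = 809 \left(-276\right) = -223284$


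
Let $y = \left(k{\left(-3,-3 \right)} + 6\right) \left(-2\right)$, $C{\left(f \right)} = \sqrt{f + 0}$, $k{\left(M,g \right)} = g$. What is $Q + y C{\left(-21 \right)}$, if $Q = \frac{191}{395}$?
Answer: $\frac{191}{395} - 6 i \sqrt{21} \approx 0.48354 - 27.495 i$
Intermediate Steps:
$C{\left(f \right)} = \sqrt{f}$
$y = -6$ ($y = \left(-3 + 6\right) \left(-2\right) = 3 \left(-2\right) = -6$)
$Q = \frac{191}{395}$ ($Q = 191 \cdot \frac{1}{395} = \frac{191}{395} \approx 0.48354$)
$Q + y C{\left(-21 \right)} = \frac{191}{395} - 6 \sqrt{-21} = \frac{191}{395} - 6 i \sqrt{21}$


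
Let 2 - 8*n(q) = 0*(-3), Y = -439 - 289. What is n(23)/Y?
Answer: -1/2912 ≈ -0.00034341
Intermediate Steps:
Y = -728
n(q) = 1/4 (n(q) = 1/4 - 0*(-3) = 1/4 - 1/8*0 = 1/4 + 0 = 1/4)
n(23)/Y = (1/4)/(-728) = (1/4)*(-1/728) = -1/2912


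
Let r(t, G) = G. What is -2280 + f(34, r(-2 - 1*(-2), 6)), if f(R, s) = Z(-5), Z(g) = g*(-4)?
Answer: -2260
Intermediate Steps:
Z(g) = -4*g
f(R, s) = 20 (f(R, s) = -4*(-5) = 20)
-2280 + f(34, r(-2 - 1*(-2), 6)) = -2280 + 20 = -2260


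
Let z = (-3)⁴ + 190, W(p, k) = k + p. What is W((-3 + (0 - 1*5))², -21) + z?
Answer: 314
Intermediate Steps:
z = 271 (z = 81 + 190 = 271)
W((-3 + (0 - 1*5))², -21) + z = (-21 + (-3 + (0 - 1*5))²) + 271 = (-21 + (-3 + (0 - 5))²) + 271 = (-21 + (-3 - 5)²) + 271 = (-21 + (-8)²) + 271 = (-21 + 64) + 271 = 43 + 271 = 314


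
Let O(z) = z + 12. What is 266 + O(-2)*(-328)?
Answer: -3014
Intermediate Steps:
O(z) = 12 + z
266 + O(-2)*(-328) = 266 + (12 - 2)*(-328) = 266 + 10*(-328) = 266 - 3280 = -3014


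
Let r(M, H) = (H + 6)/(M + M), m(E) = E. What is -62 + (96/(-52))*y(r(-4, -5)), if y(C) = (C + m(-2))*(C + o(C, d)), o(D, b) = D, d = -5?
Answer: -3275/52 ≈ -62.981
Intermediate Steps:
r(M, H) = (6 + H)/(2*M) (r(M, H) = (6 + H)/((2*M)) = (6 + H)*(1/(2*M)) = (6 + H)/(2*M))
y(C) = 2*C*(-2 + C) (y(C) = (C - 2)*(C + C) = (-2 + C)*(2*C) = 2*C*(-2 + C))
-62 + (96/(-52))*y(r(-4, -5)) = -62 + (96/(-52))*(2*((½)*(6 - 5)/(-4))*(-2 + (½)*(6 - 5)/(-4))) = -62 + (96*(-1/52))*(2*((½)*(-¼)*1)*(-2 + (½)*(-¼)*1)) = -62 - 48*(-1)*(-2 - ⅛)/(13*8) = -62 - 48*(-1)*(-17)/(13*8*8) = -62 - 24/13*17/32 = -62 - 51/52 = -3275/52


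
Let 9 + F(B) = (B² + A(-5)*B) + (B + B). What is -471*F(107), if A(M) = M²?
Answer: -6748959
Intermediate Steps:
F(B) = -9 + B² + 27*B (F(B) = -9 + ((B² + (-5)²*B) + (B + B)) = -9 + ((B² + 25*B) + 2*B) = -9 + (B² + 27*B) = -9 + B² + 27*B)
-471*F(107) = -471*(-9 + 107² + 27*107) = -471*(-9 + 11449 + 2889) = -471*14329 = -6748959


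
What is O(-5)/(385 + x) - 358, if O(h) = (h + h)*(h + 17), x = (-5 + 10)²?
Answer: -14690/41 ≈ -358.29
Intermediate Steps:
x = 25 (x = 5² = 25)
O(h) = 2*h*(17 + h) (O(h) = (2*h)*(17 + h) = 2*h*(17 + h))
O(-5)/(385 + x) - 358 = (2*(-5)*(17 - 5))/(385 + 25) - 358 = (2*(-5)*12)/410 - 358 = -120*1/410 - 358 = -12/41 - 358 = -14690/41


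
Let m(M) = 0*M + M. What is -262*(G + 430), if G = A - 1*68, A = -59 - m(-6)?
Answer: -80958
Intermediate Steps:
m(M) = M (m(M) = 0 + M = M)
A = -53 (A = -59 - 1*(-6) = -59 + 6 = -53)
G = -121 (G = -53 - 1*68 = -53 - 68 = -121)
-262*(G + 430) = -262*(-121 + 430) = -262*309 = -80958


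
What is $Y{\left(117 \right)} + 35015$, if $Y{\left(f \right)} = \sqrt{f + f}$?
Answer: $35015 + 3 \sqrt{26} \approx 35030.0$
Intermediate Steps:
$Y{\left(f \right)} = \sqrt{2} \sqrt{f}$ ($Y{\left(f \right)} = \sqrt{2 f} = \sqrt{2} \sqrt{f}$)
$Y{\left(117 \right)} + 35015 = \sqrt{2} \sqrt{117} + 35015 = \sqrt{2} \cdot 3 \sqrt{13} + 35015 = 3 \sqrt{26} + 35015 = 35015 + 3 \sqrt{26}$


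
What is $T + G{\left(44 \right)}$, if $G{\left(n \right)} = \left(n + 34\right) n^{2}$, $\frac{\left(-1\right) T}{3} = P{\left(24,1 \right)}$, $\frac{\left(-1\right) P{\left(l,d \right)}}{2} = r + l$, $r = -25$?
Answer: $151002$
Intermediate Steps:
$P{\left(l,d \right)} = 50 - 2 l$ ($P{\left(l,d \right)} = - 2 \left(-25 + l\right) = 50 - 2 l$)
$T = -6$ ($T = - 3 \left(50 - 48\right) = \left(-3\right) 2 = -6$)
$G{\left(n \right)} = n^{2} \left(34 + n\right)$ ($G{\left(n \right)} = \left(34 + n\right) n^{2} = n^{2} \left(34 + n\right)$)
$T + G{\left(44 \right)} = -6 + 44^{2} \left(34 + 44\right) = -6 + 1936 \cdot 78 = -6 + 151008 = 151002$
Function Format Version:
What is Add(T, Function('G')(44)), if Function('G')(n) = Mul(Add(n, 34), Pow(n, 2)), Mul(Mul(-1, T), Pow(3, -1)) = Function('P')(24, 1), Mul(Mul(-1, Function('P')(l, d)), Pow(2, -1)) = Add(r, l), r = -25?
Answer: 151002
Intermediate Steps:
Function('P')(l, d) = Add(50, Mul(-2, l)) (Function('P')(l, d) = Mul(-2, Add(-25, l)) = Add(50, Mul(-2, l)))
T = -6 (T = Mul(-3, Add(50, Mul(-2, 24))) = Mul(-3, Add(50, -48)) = Mul(-3, 2) = -6)
Function('G')(n) = Mul(Pow(n, 2), Add(34, n)) (Function('G')(n) = Mul(Add(34, n), Pow(n, 2)) = Mul(Pow(n, 2), Add(34, n)))
Add(T, Function('G')(44)) = Add(-6, Mul(Pow(44, 2), Add(34, 44))) = Add(-6, Mul(1936, 78)) = Add(-6, 151008) = 151002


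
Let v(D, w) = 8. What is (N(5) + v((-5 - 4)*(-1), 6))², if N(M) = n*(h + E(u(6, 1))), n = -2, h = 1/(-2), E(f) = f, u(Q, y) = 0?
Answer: 81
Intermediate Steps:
h = -½ ≈ -0.50000
N(M) = 1 (N(M) = -2*(-½ + 0) = -2*(-½) = 1)
(N(5) + v((-5 - 4)*(-1), 6))² = (1 + 8)² = 9² = 81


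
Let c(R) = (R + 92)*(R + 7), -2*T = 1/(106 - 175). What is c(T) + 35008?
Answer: 678970351/19044 ≈ 35653.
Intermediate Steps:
T = 1/138 (T = -1/(2*(106 - 175)) = -½/(-69) = -½*(-1/69) = 1/138 ≈ 0.0072464)
c(R) = (7 + R)*(92 + R) (c(R) = (92 + R)*(7 + R) = (7 + R)*(92 + R))
c(T) + 35008 = (644 + (1/138)² + 99*(1/138)) + 35008 = (644 + 1/19044 + 33/46) + 35008 = 12277999/19044 + 35008 = 678970351/19044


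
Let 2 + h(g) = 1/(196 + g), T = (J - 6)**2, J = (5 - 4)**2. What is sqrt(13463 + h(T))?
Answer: sqrt(657448922)/221 ≈ 116.02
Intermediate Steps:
J = 1 (J = 1**2 = 1)
T = 25 (T = (1 - 6)**2 = (-5)**2 = 25)
h(g) = -2 + 1/(196 + g)
sqrt(13463 + h(T)) = sqrt(13463 + (-391 - 2*25)/(196 + 25)) = sqrt(13463 + (-391 - 50)/221) = sqrt(13463 + (1/221)*(-441)) = sqrt(13463 - 441/221) = sqrt(2974882/221) = sqrt(657448922)/221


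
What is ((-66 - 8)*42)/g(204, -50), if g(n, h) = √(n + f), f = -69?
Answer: -1036*√15/15 ≈ -267.49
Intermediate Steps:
g(n, h) = √(-69 + n) (g(n, h) = √(n - 69) = √(-69 + n))
((-66 - 8)*42)/g(204, -50) = ((-66 - 8)*42)/(√(-69 + 204)) = (-74*42)/(√135) = -3108*√15/45 = -1036*√15/15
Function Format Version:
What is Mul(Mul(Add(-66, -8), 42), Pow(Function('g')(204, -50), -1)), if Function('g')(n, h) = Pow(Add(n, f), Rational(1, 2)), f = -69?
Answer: Mul(Rational(-1036, 15), Pow(15, Rational(1, 2))) ≈ -267.49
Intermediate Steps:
Function('g')(n, h) = Pow(Add(-69, n), Rational(1, 2)) (Function('g')(n, h) = Pow(Add(n, -69), Rational(1, 2)) = Pow(Add(-69, n), Rational(1, 2)))
Mul(Mul(Add(-66, -8), 42), Pow(Function('g')(204, -50), -1)) = Mul(Mul(Add(-66, -8), 42), Pow(Pow(Add(-69, 204), Rational(1, 2)), -1)) = Mul(Mul(-74, 42), Pow(Pow(135, Rational(1, 2)), -1)) = Mul(-3108, Pow(Mul(3, Pow(15, Rational(1, 2))), -1)) = Mul(-3108, Mul(Rational(1, 45), Pow(15, Rational(1, 2)))) = Mul(Rational(-1036, 15), Pow(15, Rational(1, 2)))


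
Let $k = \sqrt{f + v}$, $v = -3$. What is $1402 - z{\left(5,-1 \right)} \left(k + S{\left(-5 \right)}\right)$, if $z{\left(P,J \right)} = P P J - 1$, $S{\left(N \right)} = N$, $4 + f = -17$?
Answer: $1272 + 52 i \sqrt{6} \approx 1272.0 + 127.37 i$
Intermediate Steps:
$f = -21$ ($f = -4 - 17 = -21$)
$k = 2 i \sqrt{6}$ ($k = \sqrt{-21 - 3} = \sqrt{-24} = 2 i \sqrt{6} \approx 4.899 i$)
$z{\left(P,J \right)} = -1 + J P^{2}$ ($z{\left(P,J \right)} = P^{2} J - 1 = J P^{2} - 1 = -1 + J P^{2}$)
$1402 - z{\left(5,-1 \right)} \left(k + S{\left(-5 \right)}\right) = 1402 - \left(-1 - 5^{2}\right) \left(2 i \sqrt{6} - 5\right) = 1402 - \left(-1 - 25\right) \left(-5 + 2 i \sqrt{6}\right) = 1402 - - 26 \left(-5 + 2 i \sqrt{6}\right) = 1402 - \left(130 - 52 i \sqrt{6}\right) = 1272 + 52 i \sqrt{6}$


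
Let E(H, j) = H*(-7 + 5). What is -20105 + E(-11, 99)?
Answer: -20083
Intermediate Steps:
E(H, j) = -2*H (E(H, j) = H*(-2) = -2*H)
-20105 + E(-11, 99) = -20105 - 2*(-11) = -20105 + 22 = -20083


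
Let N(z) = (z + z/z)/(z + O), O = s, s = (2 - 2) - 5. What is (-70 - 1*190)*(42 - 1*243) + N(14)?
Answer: 156785/3 ≈ 52262.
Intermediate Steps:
s = -5 (s = 0 - 5 = -5)
O = -5
N(z) = (1 + z)/(-5 + z) (N(z) = (z + z/z)/(z - 5) = (z + 1)/(-5 + z) = (1 + z)/(-5 + z))
(-70 - 1*190)*(42 - 1*243) + N(14) = (-70 - 1*190)*(42 - 1*243) + (1 + 14)/(-5 + 14) = (-70 - 190)*(42 - 243) + 15/9 = -260*(-201) + (⅑)*15 = 52260 + 5/3 = 156785/3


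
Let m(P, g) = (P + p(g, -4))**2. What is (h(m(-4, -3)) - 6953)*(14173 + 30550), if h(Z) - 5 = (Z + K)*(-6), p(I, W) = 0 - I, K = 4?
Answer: -312077094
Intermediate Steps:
p(I, W) = -I
m(P, g) = (P - g)**2
h(Z) = -19 - 6*Z (h(Z) = 5 + (Z + 4)*(-6) = 5 + (4 + Z)*(-6) = 5 + (-24 - 6*Z) = -19 - 6*Z)
(h(m(-4, -3)) - 6953)*(14173 + 30550) = ((-19 - 6*(-4 - 1*(-3))**2) - 6953)*(14173 + 30550) = ((-19 - 6*(-4 + 3)**2) - 6953)*44723 = ((-19 - 6*(-1)**2) - 6953)*44723 = ((-19 - 6*1) - 6953)*44723 = ((-19 - 6) - 6953)*44723 = (-25 - 6953)*44723 = -6978*44723 = -312077094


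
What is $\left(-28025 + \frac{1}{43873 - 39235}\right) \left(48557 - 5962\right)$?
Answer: $- \frac{5536495927655}{4638} \approx -1.1937 \cdot 10^{9}$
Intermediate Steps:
$\left(-28025 + \frac{1}{43873 - 39235}\right) \left(48557 - 5962\right) = \left(-28025 + \frac{1}{4638}\right) 42595 = \left(- \frac{129979949}{4638}\right) 42595 = - \frac{5536495927655}{4638}$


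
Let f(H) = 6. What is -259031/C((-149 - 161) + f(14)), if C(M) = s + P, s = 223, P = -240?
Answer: 259031/17 ≈ 15237.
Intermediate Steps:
C(M) = -17 (C(M) = 223 - 240 = -17)
-259031/C((-149 - 161) + f(14)) = -259031/(-17) = -259031*(-1/17) = 259031/17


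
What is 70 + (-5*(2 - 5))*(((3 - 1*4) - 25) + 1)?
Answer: -305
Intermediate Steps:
70 + (-5*(2 - 5))*(((3 - 1*4) - 25) + 1) = 70 + (-5*(-3))*(((3 - 4) - 25) + 1) = 70 + 15*((-1 - 25) + 1) = 70 + 15*(-26 + 1) = 70 + 15*(-25) = 70 - 375 = -305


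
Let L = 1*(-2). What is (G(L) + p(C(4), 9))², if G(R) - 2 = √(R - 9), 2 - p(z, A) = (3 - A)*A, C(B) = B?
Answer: (58 + I*√11)² ≈ 3353.0 + 384.73*I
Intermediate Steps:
L = -2
p(z, A) = 2 - A*(3 - A) (p(z, A) = 2 - (3 - A)*A = 2 - A*(3 - A))
G(R) = 2 + √(-9 + R) (G(R) = 2 + √(R - 9) = 2 + √(-9 + R))
(G(L) + p(C(4), 9))² = ((2 + √(-9 - 2)) + (2 + 9² - 3*9))² = ((2 + √(-11)) + (2 + 81 - 27))² = ((2 + I*√11) + 56)² = (58 + I*√11)²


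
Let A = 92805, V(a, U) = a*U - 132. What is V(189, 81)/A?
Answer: 5059/30935 ≈ 0.16354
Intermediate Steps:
V(a, U) = -132 + U*a (V(a, U) = U*a - 132 = -132 + U*a)
V(189, 81)/A = (-132 + 81*189)/92805 = (-132 + 15309)*(1/92805) = 15177*(1/92805) = 5059/30935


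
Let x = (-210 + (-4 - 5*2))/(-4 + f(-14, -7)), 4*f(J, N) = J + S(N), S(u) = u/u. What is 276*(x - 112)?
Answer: -649152/29 ≈ -22385.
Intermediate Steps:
S(u) = 1
f(J, N) = ¼ + J/4 (f(J, N) = (J + 1)/4 = (1 + J)/4 = ¼ + J/4)
x = 896/29 (x = (-210 + (-4 - 5*2))/(-4 + (¼ + (¼)*(-14))) = (-210 + (-4 - 10))/(-4 + (¼ - 7/2)) = (-210 - 14)/(-4 - 13/4) = -224/(-29/4) = -224*(-4/29) = 896/29 ≈ 30.897)
276*(x - 112) = 276*(896/29 - 112) = 276*(-2352/29) = -649152/29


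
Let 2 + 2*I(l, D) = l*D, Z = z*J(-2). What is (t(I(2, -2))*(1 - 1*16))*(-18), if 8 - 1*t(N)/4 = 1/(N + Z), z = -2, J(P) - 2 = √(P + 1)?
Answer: 465480/53 - 2160*I/53 ≈ 8782.6 - 40.755*I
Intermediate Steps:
J(P) = 2 + √(1 + P) (J(P) = 2 + √(P + 1) = 2 + √(1 + P))
Z = -4 - 2*I (Z = -2*(2 + √(1 - 2)) = -2*(2 + √(-1)) = -2*(2 + I) = -4 - 2*I ≈ -4.0 - 2.0*I)
I(l, D) = -1 + D*l/2 (I(l, D) = -1 + (l*D)/2 = -1 + (D*l)/2 = -1 + D*l/2)
t(N) = 32 - 4/(-4 + N - 2*I) (t(N) = 32 - 4/(N + (-4 - 2*I)) = 32 - 4/(-4 + N - 2*I))
(t(I(2, -2))*(1 - 1*16))*(-18) = ((4*(-33 - 16*I + 8*(-1 + (½)*(-2)*2))/(-4 + (-1 + (½)*(-2)*2) - 2*I))*(1 - 1*16))*(-18) = ((4*(-33 - 16*I + 8*(-1 - 2))/(-4 + (-1 - 2) - 2*I))*(1 - 16))*(-18) = ((4*(-33 - 16*I + 8*(-3))/(-4 - 3 - 2*I))*(-15))*(-18) = ((4*(-33 - 16*I - 24)/(-7 - 2*I))*(-15))*(-18) = ((4*((-7 + 2*I)/53)*(-57 - 16*I))*(-15))*(-18) = ((4*(-57 - 16*I)*(-7 + 2*I)/53)*(-15))*(-18) = -60*(-57 - 16*I)*(-7 + 2*I)/53*(-18) = 1080*(-57 - 16*I)*(-7 + 2*I)/53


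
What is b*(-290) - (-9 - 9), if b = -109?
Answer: 31628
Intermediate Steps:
b*(-290) - (-9 - 9) = -109*(-290) - (-9 - 9) = 31610 - 1*(-18) = 31610 + 18 = 31628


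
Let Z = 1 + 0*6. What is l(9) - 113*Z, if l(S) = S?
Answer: -104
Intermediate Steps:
Z = 1 (Z = 1 + 0 = 1)
l(9) - 113*Z = 9 - 113*1 = 9 - 113 = -104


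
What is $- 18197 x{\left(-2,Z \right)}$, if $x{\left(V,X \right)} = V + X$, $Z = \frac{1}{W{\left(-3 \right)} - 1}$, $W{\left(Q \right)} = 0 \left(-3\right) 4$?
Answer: $54591$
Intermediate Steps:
$W{\left(Q \right)} = 0$ ($W{\left(Q \right)} = 0 \cdot 4 = 0$)
$Z = -1$ ($Z = \frac{1}{0 - 1} = \frac{1}{-1} = -1$)
$- 18197 x{\left(-2,Z \right)} = - 18197 \left(-2 - 1\right) = \left(-18197\right) \left(-3\right) = 54591$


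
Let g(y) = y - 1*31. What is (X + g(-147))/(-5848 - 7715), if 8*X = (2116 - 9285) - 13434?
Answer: 22027/108504 ≈ 0.20301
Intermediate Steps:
g(y) = -31 + y (g(y) = y - 31 = -31 + y)
X = -20603/8 (X = ((2116 - 9285) - 13434)/8 = (-7169 - 13434)/8 = (⅛)*(-20603) = -20603/8 ≈ -2575.4)
(X + g(-147))/(-5848 - 7715) = (-20603/8 + (-31 - 147))/(-5848 - 7715) = (-20603/8 - 178)/(-13563) = -22027/8*(-1/13563) = 22027/108504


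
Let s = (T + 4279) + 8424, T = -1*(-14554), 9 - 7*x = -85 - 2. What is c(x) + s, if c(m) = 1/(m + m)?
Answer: 5233351/192 ≈ 27257.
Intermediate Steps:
x = 96/7 (x = 9/7 - (-85 - 2)/7 = 9/7 - ⅐*(-87) = 9/7 + 87/7 = 96/7 ≈ 13.714)
T = 14554
c(m) = 1/(2*m)
s = 27257 (s = (14554 + 4279) + 8424 = 18833 + 8424 = 27257)
c(x) + s = 1/(2*(96/7)) + 27257 = (½)*(7/96) + 27257 = 7/192 + 27257 = 5233351/192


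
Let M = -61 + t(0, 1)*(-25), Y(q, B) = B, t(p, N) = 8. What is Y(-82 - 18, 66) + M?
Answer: -195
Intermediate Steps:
M = -261 (M = -61 + 8*(-25) = -61 - 200 = -261)
Y(-82 - 18, 66) + M = 66 - 261 = -195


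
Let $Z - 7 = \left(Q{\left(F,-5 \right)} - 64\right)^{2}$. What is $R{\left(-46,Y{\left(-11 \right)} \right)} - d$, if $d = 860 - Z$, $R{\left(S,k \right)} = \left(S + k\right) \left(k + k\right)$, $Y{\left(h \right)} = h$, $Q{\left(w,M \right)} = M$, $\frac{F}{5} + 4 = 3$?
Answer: $5162$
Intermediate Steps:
$F = -5$ ($F = -20 + 5 \cdot 3 = -20 + 15 = -5$)
$R{\left(S,k \right)} = 2 k \left(S + k\right)$ ($R{\left(S,k \right)} = \left(S + k\right) 2 k = 2 k \left(S + k\right)$)
$Z = 4768$ ($Z = 7 + \left(-5 - 64\right)^{2} = 7 + \left(-69\right)^{2} = 7 + 4761 = 4768$)
$d = -3908$ ($d = 860 - 4768 = -3908$)
$R{\left(-46,Y{\left(-11 \right)} \right)} - d = 2 \left(-11\right) \left(-46 - 11\right) - -3908 = 2 \left(-11\right) \left(-57\right) + 3908 = 1254 + 3908 = 5162$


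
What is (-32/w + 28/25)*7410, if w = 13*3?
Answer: 11096/5 ≈ 2219.2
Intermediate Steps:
w = 39
(-32/w + 28/25)*7410 = (-32/39 + 28/25)*7410 = (292/975)*7410 = 11096/5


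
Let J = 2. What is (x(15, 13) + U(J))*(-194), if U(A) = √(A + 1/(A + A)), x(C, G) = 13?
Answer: -2813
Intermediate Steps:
U(A) = √(A + 1/(2*A))
(x(15, 13) + U(J))*(-194) = (13 + √(2/2 + 4*2)/2)*(-194) = (13 + √(2*(½) + 8)/2)*(-194) = (13 + √(1 + 8)/2)*(-194) = (13 + √9/2)*(-194) = (13 + (½)*3)*(-194) = (13 + 3/2)*(-194) = (29/2)*(-194) = -2813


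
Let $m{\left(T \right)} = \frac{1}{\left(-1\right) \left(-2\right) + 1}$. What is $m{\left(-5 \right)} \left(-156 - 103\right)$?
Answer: $- \frac{259}{3} \approx -86.333$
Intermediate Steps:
$m{\left(T \right)} = \frac{1}{3}$ ($m{\left(T \right)} = \frac{1}{2 + 1} = \frac{1}{3}$)
$m{\left(-5 \right)} \left(-156 - 103\right) = \frac{-156 - 103}{3} = \frac{1}{3} \left(-259\right) = - \frac{259}{3}$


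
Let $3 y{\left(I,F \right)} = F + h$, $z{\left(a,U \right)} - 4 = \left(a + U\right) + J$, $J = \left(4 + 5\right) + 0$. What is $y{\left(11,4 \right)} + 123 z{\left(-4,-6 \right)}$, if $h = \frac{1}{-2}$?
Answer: $\frac{2221}{6} \approx 370.17$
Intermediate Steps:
$J = 9$ ($J = 9 + 0 = 9$)
$h = - \frac{1}{2} \approx -0.5$
$z{\left(a,U \right)} = 13 + U + a$ ($z{\left(a,U \right)} = 4 + \left(\left(a + U\right) + 9\right) = 4 + \left(\left(U + a\right) + 9\right) = 4 + \left(9 + U + a\right) = 13 + U + a$)
$y{\left(I,F \right)} = - \frac{1}{6} + \frac{F}{3}$ ($y{\left(I,F \right)} = \frac{F - \frac{1}{2}}{3} = \frac{- \frac{1}{2} + F}{3} = - \frac{1}{6} + \frac{F}{3}$)
$y{\left(11,4 \right)} + 123 z{\left(-4,-6 \right)} = \left(- \frac{1}{6} + \frac{1}{3} \cdot 4\right) + 123 \left(13 - 6 - 4\right) = \left(- \frac{1}{6} + \frac{4}{3}\right) + 123 \cdot 3 = \frac{7}{6} + 369 = \frac{2221}{6}$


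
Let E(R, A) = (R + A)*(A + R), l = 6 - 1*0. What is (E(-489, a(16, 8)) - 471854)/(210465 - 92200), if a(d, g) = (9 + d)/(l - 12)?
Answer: -8231063/4257540 ≈ -1.9333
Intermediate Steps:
l = 6 (l = 6 + 0 = 6)
a(d, g) = -3/2 - d/6 (a(d, g) = (9 + d)/(6 - 12) = (9 + d)/(-6) = (9 + d)*(-⅙) = -3/2 - d/6)
E(R, A) = (A + R)² (E(R, A) = (A + R)*(A + R) = (A + R)²)
(E(-489, a(16, 8)) - 471854)/(210465 - 92200) = (((-3/2 - ⅙*16) - 489)² - 471854)/(210465 - 92200) = (((-3/2 - 8/3) - 489)² - 471854)/118265 = ((-25/6 - 489)² - 471854)*(1/118265) = ((-2959/6)² - 471854)*(1/118265) = (8755681/36 - 471854)*(1/118265) = -8231063/36*1/118265 = -8231063/4257540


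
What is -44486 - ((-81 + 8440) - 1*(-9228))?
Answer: -62073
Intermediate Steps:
-44486 - ((-81 + 8440) - 1*(-9228)) = -44486 - (8359 + 9228) = -44486 - 1*17587 = -44486 - 17587 = -62073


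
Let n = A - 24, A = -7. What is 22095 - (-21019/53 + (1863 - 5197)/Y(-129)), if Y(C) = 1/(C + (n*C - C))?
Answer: 707823352/53 ≈ 1.3355e+7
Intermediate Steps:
n = -31 (n = -7 - 24 = -31)
Y(C) = -1/(31*C) (Y(C) = 1/(C + (-31*C - C)) = 1/(C - 32*C) = 1/(-31*C) = -1/(31*C))
22095 - (-21019/53 + (1863 - 5197)/Y(-129)) = 22095 - (-21019/53 + (1863 - 5197)/((-1/31/(-129)))) = 22095 - (-21019*1/53 - 3334/((-1/31*(-1/129)))) = 22095 - (-21019/53 - 3334/1/3999) = 22095 - (-21019/53 - 3334*3999) = 22095 - (-21019/53 - 13332666) = 22095 - 1*(-706652317/53) = 22095 + 706652317/53 = 707823352/53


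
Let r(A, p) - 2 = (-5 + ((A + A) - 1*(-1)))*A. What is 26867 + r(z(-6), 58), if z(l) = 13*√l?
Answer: 24841 - 52*I*√6 ≈ 24841.0 - 127.37*I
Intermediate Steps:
r(A, p) = 2 + A*(-4 + 2*A) (r(A, p) = 2 + (-5 + ((A + A) - 1*(-1)))*A = 2 + (-5 + (2*A + 1))*A = 2 + (-5 + (1 + 2*A))*A = 2 + (-4 + 2*A)*A = 2 + A*(-4 + 2*A))
26867 + r(z(-6), 58) = 26867 + (2 - 52*√(-6) + 2*(13*√(-6))²) = 26867 + (2 - 52*I*√6 + 2*(13*(I*√6))²) = 26867 + (2 - 52*I*√6 + 2*(13*I*√6)²) = 26867 + (2 - 52*I*√6 + 2*(-1014)) = 26867 + (2 - 52*I*√6 - 2028) = 26867 + (-2026 - 52*I*√6) = 24841 - 52*I*√6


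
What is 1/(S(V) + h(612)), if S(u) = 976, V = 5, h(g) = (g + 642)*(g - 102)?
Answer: 1/640516 ≈ 1.5612e-6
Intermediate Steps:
h(g) = (-102 + g)*(642 + g) (h(g) = (642 + g)*(-102 + g) = (-102 + g)*(642 + g))
1/(S(V) + h(612)) = 1/(976 + (-65484 + 612**2 + 540*612)) = 1/(976 + (-65484 + 374544 + 330480)) = 1/(976 + 639540) = 1/640516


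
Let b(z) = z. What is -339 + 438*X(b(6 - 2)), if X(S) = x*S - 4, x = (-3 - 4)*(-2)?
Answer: 22437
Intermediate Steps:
x = 14 (x = -7*(-2) = 14)
X(S) = -4 + 14*S (X(S) = 14*S - 4 = -4 + 14*S)
-339 + 438*X(b(6 - 2)) = -339 + 438*(-4 + 14*(6 - 2)) = -339 + 438*(-4 + 14*4) = -339 + 438*(-4 + 56) = -339 + 438*52 = -339 + 22776 = 22437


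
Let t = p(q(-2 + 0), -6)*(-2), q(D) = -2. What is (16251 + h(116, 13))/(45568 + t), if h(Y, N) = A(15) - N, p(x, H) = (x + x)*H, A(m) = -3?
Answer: 3247/9104 ≈ 0.35666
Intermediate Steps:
p(x, H) = 2*H*x (p(x, H) = (2*x)*H = 2*H*x)
t = -48 (t = (2*(-6)*(-2))*(-2) = 24*(-2) = -48)
h(Y, N) = -3 - N
(16251 + h(116, 13))/(45568 + t) = (16251 + (-3 - 1*13))/(45568 - 48) = (16251 + (-3 - 13))/45520 = (16251 - 16)*(1/45520) = 16235*(1/45520) = 3247/9104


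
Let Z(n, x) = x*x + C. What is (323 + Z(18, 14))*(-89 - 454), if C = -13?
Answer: -274758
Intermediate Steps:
Z(n, x) = -13 + x² (Z(n, x) = x*x - 13 = x² - 13 = -13 + x²)
(323 + Z(18, 14))*(-89 - 454) = (323 + (-13 + 14²))*(-89 - 454) = (323 + (-13 + 196))*(-543) = (323 + 183)*(-543) = 506*(-543) = -274758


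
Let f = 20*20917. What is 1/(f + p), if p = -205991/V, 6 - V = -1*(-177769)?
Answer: 177763/74365579411 ≈ 2.3904e-6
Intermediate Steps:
V = -177763 (V = 6 - (-1)*(-177769) = 6 - 1*177769 = 6 - 177769 = -177763)
f = 418340
p = 205991/177763 (p = -205991/(-177763) = -205991*(-1/177763) = 205991/177763 ≈ 1.1588)
1/(f + p) = 1/(418340 + 205991/177763) = 1/(74365579411/177763) = 177763/74365579411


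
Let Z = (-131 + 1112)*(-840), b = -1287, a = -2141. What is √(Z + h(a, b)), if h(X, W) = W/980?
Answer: 3*I*√448644715/70 ≈ 907.77*I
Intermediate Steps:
Z = -824040 (Z = 981*(-840) = -824040)
h(X, W) = W/980 (h(X, W) = W*(1/980) = W/980)
√(Z + h(a, b)) = √(-824040 + (1/980)*(-1287)) = √(-824040 - 1287/980) = √(-807560487/980) = 3*I*√448644715/70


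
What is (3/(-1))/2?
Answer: -3/2 ≈ -1.5000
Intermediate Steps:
(3/(-1))/2 = (3*(-1))*(½) = -3*½ = -3/2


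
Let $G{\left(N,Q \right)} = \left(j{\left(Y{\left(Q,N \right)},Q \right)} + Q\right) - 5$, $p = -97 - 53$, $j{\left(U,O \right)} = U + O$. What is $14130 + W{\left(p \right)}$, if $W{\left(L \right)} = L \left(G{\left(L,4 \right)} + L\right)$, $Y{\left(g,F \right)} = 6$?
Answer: $35280$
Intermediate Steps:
$j{\left(U,O \right)} = O + U$
$p = -150$
$G{\left(N,Q \right)} = 1 + 2 Q$ ($G{\left(N,Q \right)} = \left(\left(Q + 6\right) + Q\right) - 5 = \left(\left(6 + Q\right) + Q\right) - 5 = \left(6 + 2 Q\right) - 5 = 1 + 2 Q$)
$W{\left(L \right)} = L \left(9 + L\right)$ ($W{\left(L \right)} = L \left(\left(1 + 2 \cdot 4\right) + L\right) = L \left(\left(1 + 8\right) + L\right) = L \left(9 + L\right)$)
$14130 + W{\left(p \right)} = 14130 - 150 \left(9 - 150\right) = 14130 - -21150 = 14130 + 21150 = 35280$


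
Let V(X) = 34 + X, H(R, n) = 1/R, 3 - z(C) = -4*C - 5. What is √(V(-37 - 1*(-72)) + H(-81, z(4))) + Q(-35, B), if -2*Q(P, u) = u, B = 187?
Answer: -187/2 + 2*√1397/9 ≈ -85.194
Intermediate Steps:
z(C) = 8 + 4*C (z(C) = 3 - (-4*C - 5) = 3 - (-5 - 4*C) = 3 + (5 + 4*C) = 8 + 4*C)
Q(P, u) = -u/2
√(V(-37 - 1*(-72)) + H(-81, z(4))) + Q(-35, B) = √((34 + (-37 - 1*(-72))) + 1/(-81)) - ½*187 = √((34 + (-37 + 72)) - 1/81) - 187/2 = √((34 + 35) - 1/81) - 187/2 = √(69 - 1/81) - 187/2 = √(5588/81) - 187/2 = 2*√1397/9 - 187/2 = -187/2 + 2*√1397/9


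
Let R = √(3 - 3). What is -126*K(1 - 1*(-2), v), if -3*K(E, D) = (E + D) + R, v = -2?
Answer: 42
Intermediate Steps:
R = 0 (R = √0 = 0)
K(E, D) = -D/3 - E/3 (K(E, D) = -((E + D) + 0)/3 = -((D + E) + 0)/3 = -(D + E)/3 = -D/3 - E/3)
-126*K(1 - 1*(-2), v) = -126*(-⅓*(-2) - (1 - 1*(-2))/3) = -126*(⅔ - (1 + 2)/3) = -126*(⅔ - ⅓*3) = -126*(⅔ - 1) = -126*(-⅓) = 42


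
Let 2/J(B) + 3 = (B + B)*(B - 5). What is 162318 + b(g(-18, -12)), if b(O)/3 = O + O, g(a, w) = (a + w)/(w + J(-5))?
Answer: 94315488/581 ≈ 1.6233e+5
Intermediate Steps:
J(B) = 2/(-3 + 2*B*(-5 + B)) (J(B) = 2/(-3 + (B + B)*(B - 5)) = 2/(-3 + (2*B)*(-5 + B)) = 2/(-3 + 2*B*(-5 + B)))
g(a, w) = (a + w)/(2/97 + w) (g(a, w) = (a + w)/(w + 2/(-3 - 10*(-5) + 2*(-5)**2)) = (a + w)/(w + 2/(-3 + 50 + 2*25)) = (a + w)/(w + 2/(-3 + 50 + 50)) = (a + w)/(w + 2/97) = (a + w)/(2/97 + w))
b(O) = 6*O (b(O) = 3*(O + O) = 3*(2*O) = 6*O)
162318 + b(g(-18, -12)) = 162318 + 6*(97*(-18 - 12)/(2 + 97*(-12))) = 162318 + 6*(97*(-30)/(2 - 1164)) = 162318 + 6*(97*(-30)/(-1162)) = 162318 + 6*(97*(-1/1162)*(-30)) = 162318 + 6*(1455/581) = 162318 + 8730/581 = 94315488/581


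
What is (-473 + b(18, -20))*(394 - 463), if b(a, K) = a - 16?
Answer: 32499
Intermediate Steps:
b(a, K) = -16 + a
(-473 + b(18, -20))*(394 - 463) = (-473 + (-16 + 18))*(394 - 463) = (-473 + 2)*(-69) = -471*(-69) = 32499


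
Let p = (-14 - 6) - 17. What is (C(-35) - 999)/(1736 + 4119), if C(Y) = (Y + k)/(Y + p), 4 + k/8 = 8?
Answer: -4795/28104 ≈ -0.17062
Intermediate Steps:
k = 32 (k = -32 + 8*8 = -32 + 64 = 32)
p = -37 (p = -20 - 17 = -37)
C(Y) = (32 + Y)/(-37 + Y) (C(Y) = (Y + 32)/(Y - 37) = (32 + Y)/(-37 + Y))
(C(-35) - 999)/(1736 + 4119) = ((32 - 35)/(-37 - 35) - 999)/(1736 + 4119) = (-3/(-72) - 999)/5855 = (-1/72*(-3) - 999)*(1/5855) = (1/24 - 999)*(1/5855) = -23975/24*1/5855 = -4795/28104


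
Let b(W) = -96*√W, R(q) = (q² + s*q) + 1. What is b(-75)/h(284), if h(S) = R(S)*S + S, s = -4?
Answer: -60*I*√3/2823031 ≈ -3.6813e-5*I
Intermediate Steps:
R(q) = 1 + q² - 4*q (R(q) = (q² - 4*q) + 1 = 1 + q² - 4*q)
h(S) = S + S*(1 + S² - 4*S) (h(S) = (1 + S² - 4*S)*S + S = S*(1 + S² - 4*S) + S = S + S*(1 + S² - 4*S))
b(-75)/h(284) = (-480*I*√3)/((284*(2 + 284² - 4*284))) = (-480*I*√3)/((284*(2 + 80656 - 1136))) = (-480*I*√3)/((284*79522)) = -480*I*√3/22584248 = -480*I*√3*(1/22584248) = -60*I*√3/2823031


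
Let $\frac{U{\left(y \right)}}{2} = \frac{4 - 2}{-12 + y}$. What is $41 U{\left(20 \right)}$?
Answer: $\frac{41}{2} \approx 20.5$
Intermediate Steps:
$U{\left(y \right)} = \frac{4}{-12 + y}$ ($U{\left(y \right)} = 2 \frac{4 - 2}{-12 + y} = 2 \frac{2}{-12 + y} = \frac{4}{-12 + y}$)
$41 U{\left(20 \right)} = 41 \frac{4}{-12 + 20} = 41 \cdot \frac{4}{8} = 41 \cdot 4 \cdot \frac{1}{8} = 41 \cdot \frac{1}{2} = \frac{41}{2}$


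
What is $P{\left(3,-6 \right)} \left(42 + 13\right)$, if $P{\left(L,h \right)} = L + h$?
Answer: $-165$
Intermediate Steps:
$P{\left(3,-6 \right)} \left(42 + 13\right) = \left(3 - 6\right) \left(42 + 13\right) = \left(-3\right) 55 = -165$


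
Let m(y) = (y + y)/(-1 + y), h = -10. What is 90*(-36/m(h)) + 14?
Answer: -1768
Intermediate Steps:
m(y) = 2*y/(-1 + y) (m(y) = (2*y)/(-1 + y) = 2*y/(-1 + y))
90*(-36/m(h)) + 14 = 90*(-36/(2*(-10)/(-1 - 10))) + 14 = 90*(-36/(2*(-10)/(-11))) + 14 = 90*(-36/(2*(-10)*(-1/11))) + 14 = 90*(-36/20/11) + 14 = 90*(-36*11/20) + 14 = 90*(-99/5) + 14 = -1782 + 14 = -1768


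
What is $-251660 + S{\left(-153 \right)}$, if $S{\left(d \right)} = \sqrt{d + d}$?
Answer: $-251660 + 3 i \sqrt{34} \approx -2.5166 \cdot 10^{5} + 17.493 i$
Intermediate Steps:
$S{\left(d \right)} = \sqrt{2} \sqrt{d}$ ($S{\left(d \right)} = \sqrt{2 d} = \sqrt{2} \sqrt{d}$)
$-251660 + S{\left(-153 \right)} = -251660 + \sqrt{2} \sqrt{-153} = -251660 + \sqrt{2} \cdot 3 i \sqrt{17} = -251660 + 3 i \sqrt{34}$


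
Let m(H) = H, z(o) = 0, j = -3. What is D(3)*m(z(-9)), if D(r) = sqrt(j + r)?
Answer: 0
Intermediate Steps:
D(r) = sqrt(-3 + r)
D(3)*m(z(-9)) = sqrt(-3 + 3)*0 = sqrt(0)*0 = 0*0 = 0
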